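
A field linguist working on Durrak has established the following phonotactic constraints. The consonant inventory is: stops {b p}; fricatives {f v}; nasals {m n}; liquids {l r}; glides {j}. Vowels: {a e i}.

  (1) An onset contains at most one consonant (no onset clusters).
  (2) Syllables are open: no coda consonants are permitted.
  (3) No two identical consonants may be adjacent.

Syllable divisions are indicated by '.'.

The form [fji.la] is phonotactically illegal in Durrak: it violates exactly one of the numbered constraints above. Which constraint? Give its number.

[fji.la]: syllable 1 onset /fj/ has 2 consonants (> 1).
This is a violation of constraint 1: "An onset contains at most one consonant (no onset clusters)."
The remaining constraints (2, 3) are satisfied.

1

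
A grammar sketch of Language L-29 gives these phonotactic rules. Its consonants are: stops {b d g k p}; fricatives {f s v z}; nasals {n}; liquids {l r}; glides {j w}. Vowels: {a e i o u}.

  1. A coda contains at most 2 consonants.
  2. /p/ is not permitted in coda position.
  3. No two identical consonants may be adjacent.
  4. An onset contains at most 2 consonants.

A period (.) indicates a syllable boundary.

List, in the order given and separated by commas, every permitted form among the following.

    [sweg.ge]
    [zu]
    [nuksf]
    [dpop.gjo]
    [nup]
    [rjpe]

[zu]

[sweg.ge] — violates constraint 3: adjacent identical consonants /gg/ → not permitted
[zu] — σ1 onset /z/, coda /∅/ ok → permitted
[nuksf] — violates constraint 1: syllable 1 coda /ksf/ has 3 consonants (> 2) → not permitted
[dpop.gjo] — violates constraint 2: syllable 1 coda contains /p/ → not permitted
[nup] — violates constraint 2: syllable 1 coda contains /p/ → not permitted
[rjpe] — violates constraint 4: syllable 1 onset /rjp/ has 3 consonants (> 2) → not permitted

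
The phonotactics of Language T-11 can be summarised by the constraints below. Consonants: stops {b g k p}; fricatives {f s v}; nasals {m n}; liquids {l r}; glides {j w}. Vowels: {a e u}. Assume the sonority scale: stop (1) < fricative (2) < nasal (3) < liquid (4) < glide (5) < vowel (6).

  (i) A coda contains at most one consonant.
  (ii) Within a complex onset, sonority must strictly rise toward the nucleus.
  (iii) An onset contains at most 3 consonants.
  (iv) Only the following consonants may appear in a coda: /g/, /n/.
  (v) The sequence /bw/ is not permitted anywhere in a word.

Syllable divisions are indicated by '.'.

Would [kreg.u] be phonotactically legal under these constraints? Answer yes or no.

yes

[kreg.u] — σ1 onset /kr/ (1→4 rises), coda /g/ ok; σ2 onset /∅/, coda /∅/ ok → phonotactically legal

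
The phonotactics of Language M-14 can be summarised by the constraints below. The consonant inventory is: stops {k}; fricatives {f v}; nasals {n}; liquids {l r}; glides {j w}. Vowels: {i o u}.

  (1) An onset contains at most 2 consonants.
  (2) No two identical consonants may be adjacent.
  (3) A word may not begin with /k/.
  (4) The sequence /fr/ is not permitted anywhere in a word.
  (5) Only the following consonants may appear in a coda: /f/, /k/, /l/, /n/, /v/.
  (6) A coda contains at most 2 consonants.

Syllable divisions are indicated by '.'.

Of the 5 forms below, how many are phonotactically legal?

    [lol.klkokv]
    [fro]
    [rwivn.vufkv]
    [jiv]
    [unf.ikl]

[lol.klkokv] — violates constraint 1: syllable 2 onset /klk/ has 3 consonants (> 2) → phonotactically illegal
[fro] — violates constraint 4: contains banned sequence /fr/ → phonotactically illegal
[rwivn.vufkv] — violates constraint 6: syllable 2 coda /fkv/ has 3 consonants (> 2) → phonotactically illegal
[jiv] — σ1 onset /j/, coda /v/ ok → phonotactically legal
[unf.ikl] — σ1 onset /∅/, coda /nf/ (2C) ok; σ2 onset /∅/, coda /kl/ (2C) ok → phonotactically legal
Phonotactically legal: [jiv], [unf.ikl] → 2.

2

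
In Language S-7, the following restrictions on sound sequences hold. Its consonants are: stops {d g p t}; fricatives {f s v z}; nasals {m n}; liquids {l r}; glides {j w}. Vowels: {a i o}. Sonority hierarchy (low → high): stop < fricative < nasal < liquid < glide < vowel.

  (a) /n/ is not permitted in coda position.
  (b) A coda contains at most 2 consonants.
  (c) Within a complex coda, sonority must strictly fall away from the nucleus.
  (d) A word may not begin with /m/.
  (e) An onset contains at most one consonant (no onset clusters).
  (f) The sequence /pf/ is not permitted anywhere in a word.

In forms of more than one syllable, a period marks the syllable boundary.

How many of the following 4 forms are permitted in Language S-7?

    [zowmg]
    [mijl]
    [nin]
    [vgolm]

[zowmg] — violates constraint (b): syllable 1 coda /wmg/ has 3 consonants (> 2) → not permitted
[mijl] — violates constraint (d): word begins with /m/ → not permitted
[nin] — violates constraint (a): syllable 1 coda contains /n/ → not permitted
[vgolm] — violates constraint (e): syllable 1 onset /vg/ has 2 consonants (> 1) → not permitted
No form is permitted → 0.

0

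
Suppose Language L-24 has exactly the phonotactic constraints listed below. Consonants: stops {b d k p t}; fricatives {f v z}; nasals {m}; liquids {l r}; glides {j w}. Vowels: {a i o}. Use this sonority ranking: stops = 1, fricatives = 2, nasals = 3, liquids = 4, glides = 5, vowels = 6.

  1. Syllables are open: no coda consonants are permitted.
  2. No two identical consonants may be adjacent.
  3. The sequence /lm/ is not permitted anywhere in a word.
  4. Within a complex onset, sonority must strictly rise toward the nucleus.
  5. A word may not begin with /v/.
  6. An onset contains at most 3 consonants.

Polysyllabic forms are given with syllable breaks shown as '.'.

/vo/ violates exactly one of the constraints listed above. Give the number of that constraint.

5

/vo/: word begins with /v/.
This is a violation of constraint 5: "A word may not begin with /v/."
The remaining constraints (1, 2, 3, 4, 6) are satisfied.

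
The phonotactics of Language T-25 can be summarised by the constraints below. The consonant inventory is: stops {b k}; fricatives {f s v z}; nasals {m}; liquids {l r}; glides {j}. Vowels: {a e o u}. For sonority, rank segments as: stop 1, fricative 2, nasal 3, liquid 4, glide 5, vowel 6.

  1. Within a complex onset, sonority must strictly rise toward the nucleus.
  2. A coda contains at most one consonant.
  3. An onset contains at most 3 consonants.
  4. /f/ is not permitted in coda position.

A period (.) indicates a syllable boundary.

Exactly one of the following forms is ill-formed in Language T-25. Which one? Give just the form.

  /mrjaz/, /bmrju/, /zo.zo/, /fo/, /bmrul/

/mrjaz/ — σ1 onset /mrj/ (3→4→5 rises), coda /z/ ok → well-formed
/bmrju/ — violates constraint 3: syllable 1 onset /bmrj/ has 4 consonants (> 3) → ill-formed
/zo.zo/ — σ1 onset /z/, coda /∅/ ok; σ2 onset /z/, coda /∅/ ok → well-formed
/fo/ — σ1 onset /f/, coda /∅/ ok → well-formed
/bmrul/ — σ1 onset /bmr/ (1→3→4 rises), coda /l/ ok → well-formed

/bmrju/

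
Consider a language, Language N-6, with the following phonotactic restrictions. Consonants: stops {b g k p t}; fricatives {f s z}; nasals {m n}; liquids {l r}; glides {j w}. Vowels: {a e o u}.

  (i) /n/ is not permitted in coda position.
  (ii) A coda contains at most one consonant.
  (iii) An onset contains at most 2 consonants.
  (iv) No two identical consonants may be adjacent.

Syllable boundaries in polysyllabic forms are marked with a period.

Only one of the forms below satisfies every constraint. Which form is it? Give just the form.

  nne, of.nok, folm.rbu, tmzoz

of.nok

nne — violates constraint (iv): adjacent identical consonants /nn/ → not permitted
of.nok — σ1 onset /∅/, coda /f/ ok; σ2 onset /n/, coda /k/ ok → permitted
folm.rbu — violates constraint (ii): syllable 1 coda /lm/ has 2 consonants (> 1) → not permitted
tmzoz — violates constraint (iii): syllable 1 onset /tmz/ has 3 consonants (> 2) → not permitted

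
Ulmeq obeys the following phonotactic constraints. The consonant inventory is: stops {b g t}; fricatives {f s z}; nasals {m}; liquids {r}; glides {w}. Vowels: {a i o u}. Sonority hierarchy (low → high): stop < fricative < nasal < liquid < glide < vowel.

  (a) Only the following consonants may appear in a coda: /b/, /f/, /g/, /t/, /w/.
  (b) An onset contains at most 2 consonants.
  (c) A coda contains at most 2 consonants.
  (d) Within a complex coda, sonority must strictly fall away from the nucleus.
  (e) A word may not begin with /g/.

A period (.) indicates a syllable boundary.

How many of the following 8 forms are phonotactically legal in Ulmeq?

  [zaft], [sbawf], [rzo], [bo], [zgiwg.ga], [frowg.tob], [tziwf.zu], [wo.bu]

8

[zaft] — σ1 onset /z/, coda /ft/ (2→1 falls) ok → phonotactically legal
[sbawf] — σ1 onset /sb/ (2C), coda /wf/ (5→2 falls) ok → phonotactically legal
[rzo] — σ1 onset /rz/ (2C), coda /∅/ ok → phonotactically legal
[bo] — σ1 onset /b/, coda /∅/ ok → phonotactically legal
[zgiwg.ga] — σ1 onset /zg/ (2C), coda /wg/ (5→1 falls) ok; σ2 onset /g/, coda /∅/ ok → phonotactically legal
[frowg.tob] — σ1 onset /fr/ (2C), coda /wg/ (5→1 falls) ok; σ2 onset /t/, coda /b/ ok → phonotactically legal
[tziwf.zu] — σ1 onset /tz/ (2C), coda /wf/ (5→2 falls) ok; σ2 onset /z/, coda /∅/ ok → phonotactically legal
[wo.bu] — σ1 onset /w/, coda /∅/ ok; σ2 onset /b/, coda /∅/ ok → phonotactically legal
Phonotactically legal: [zaft], [sbawf], [rzo], [bo], [zgiwg.ga], [frowg.tob], [tziwf.zu], [wo.bu] → 8.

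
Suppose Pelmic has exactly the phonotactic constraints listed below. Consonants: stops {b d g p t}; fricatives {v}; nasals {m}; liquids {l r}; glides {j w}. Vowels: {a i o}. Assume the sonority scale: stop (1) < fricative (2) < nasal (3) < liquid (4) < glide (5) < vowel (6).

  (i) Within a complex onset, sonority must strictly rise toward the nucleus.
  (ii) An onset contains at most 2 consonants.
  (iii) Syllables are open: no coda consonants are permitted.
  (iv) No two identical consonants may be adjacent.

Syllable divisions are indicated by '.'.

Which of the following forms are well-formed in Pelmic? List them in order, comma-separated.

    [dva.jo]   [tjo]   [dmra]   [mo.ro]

[dva.jo] — σ1 onset /dv/ (1→2 rises), coda /∅/ ok; σ2 onset /j/, coda /∅/ ok → well-formed
[tjo] — σ1 onset /tj/ (1→5 rises), coda /∅/ ok → well-formed
[dmra] — violates constraint (ii): syllable 1 onset /dmr/ has 3 consonants (> 2) → ill-formed
[mo.ro] — σ1 onset /m/, coda /∅/ ok; σ2 onset /r/, coda /∅/ ok → well-formed

[dva.jo], [tjo], [mo.ro]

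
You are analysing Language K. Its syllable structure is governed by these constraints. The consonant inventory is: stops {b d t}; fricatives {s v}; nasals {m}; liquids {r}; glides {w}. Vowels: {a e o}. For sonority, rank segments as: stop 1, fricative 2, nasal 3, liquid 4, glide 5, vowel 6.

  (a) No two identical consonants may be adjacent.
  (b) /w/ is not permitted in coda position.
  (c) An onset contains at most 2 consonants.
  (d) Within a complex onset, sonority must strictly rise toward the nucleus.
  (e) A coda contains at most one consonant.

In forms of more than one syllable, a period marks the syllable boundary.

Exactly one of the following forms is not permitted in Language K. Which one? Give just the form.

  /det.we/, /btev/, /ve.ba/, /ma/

/btev/

/det.we/ — σ1 onset /d/, coda /t/ ok; σ2 onset /w/, coda /∅/ ok → permitted
/btev/ — violates constraint (d): syllable 1 onset /bt/: /b/ (stop, 1) → /t/ (stop, 1) does not rise → not permitted
/ve.ba/ — σ1 onset /v/, coda /∅/ ok; σ2 onset /b/, coda /∅/ ok → permitted
/ma/ — σ1 onset /m/, coda /∅/ ok → permitted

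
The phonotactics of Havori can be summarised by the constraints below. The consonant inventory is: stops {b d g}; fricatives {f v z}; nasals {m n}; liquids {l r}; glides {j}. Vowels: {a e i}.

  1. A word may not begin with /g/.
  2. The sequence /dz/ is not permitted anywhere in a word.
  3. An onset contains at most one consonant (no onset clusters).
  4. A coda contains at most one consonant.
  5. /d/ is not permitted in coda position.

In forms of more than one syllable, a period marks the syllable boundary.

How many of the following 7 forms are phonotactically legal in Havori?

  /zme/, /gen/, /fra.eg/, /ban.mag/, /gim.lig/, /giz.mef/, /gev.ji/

/zme/ — violates constraint 3: syllable 1 onset /zm/ has 2 consonants (> 1) → phonotactically illegal
/gen/ — violates constraint 1: word begins with /g/ → phonotactically illegal
/fra.eg/ — violates constraint 3: syllable 1 onset /fr/ has 2 consonants (> 1) → phonotactically illegal
/ban.mag/ — σ1 onset /b/, coda /n/ ok; σ2 onset /m/, coda /g/ ok → phonotactically legal
/gim.lig/ — violates constraint 1: word begins with /g/ → phonotactically illegal
/giz.mef/ — violates constraint 1: word begins with /g/ → phonotactically illegal
/gev.ji/ — violates constraint 1: word begins with /g/ → phonotactically illegal
Phonotactically legal: /ban.mag/ → 1.

1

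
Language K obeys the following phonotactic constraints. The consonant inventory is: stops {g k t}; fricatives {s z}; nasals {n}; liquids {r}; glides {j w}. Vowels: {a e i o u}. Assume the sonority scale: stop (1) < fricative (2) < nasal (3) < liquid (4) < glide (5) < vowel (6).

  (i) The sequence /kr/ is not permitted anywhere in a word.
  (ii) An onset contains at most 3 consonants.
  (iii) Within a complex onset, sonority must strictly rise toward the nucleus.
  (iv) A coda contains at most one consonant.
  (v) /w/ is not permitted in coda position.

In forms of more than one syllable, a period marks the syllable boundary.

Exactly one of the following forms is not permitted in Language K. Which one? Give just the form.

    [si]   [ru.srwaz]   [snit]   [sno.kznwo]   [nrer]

[si] — σ1 onset /s/, coda /∅/ ok → permitted
[ru.srwaz] — σ1 onset /r/, coda /∅/ ok; σ2 onset /srw/ (2→4→5 rises), coda /z/ ok → permitted
[snit] — σ1 onset /sn/ (2→3 rises), coda /t/ ok → permitted
[sno.kznwo] — violates constraint (ii): syllable 2 onset /kznw/ has 4 consonants (> 3) → not permitted
[nrer] — σ1 onset /nr/ (3→4 rises), coda /r/ ok → permitted

[sno.kznwo]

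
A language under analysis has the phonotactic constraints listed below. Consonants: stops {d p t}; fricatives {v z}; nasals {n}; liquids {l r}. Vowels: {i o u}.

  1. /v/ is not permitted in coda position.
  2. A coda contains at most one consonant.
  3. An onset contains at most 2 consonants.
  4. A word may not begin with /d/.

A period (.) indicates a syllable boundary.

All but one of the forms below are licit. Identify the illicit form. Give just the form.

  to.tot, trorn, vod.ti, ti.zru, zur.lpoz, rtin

trorn

to.tot — σ1 onset /t/, coda /∅/ ok; σ2 onset /t/, coda /t/ ok → licit
trorn — violates constraint 2: syllable 1 coda /rn/ has 2 consonants (> 1) → illicit
vod.ti — σ1 onset /v/, coda /d/ ok; σ2 onset /t/, coda /∅/ ok → licit
ti.zru — σ1 onset /t/, coda /∅/ ok; σ2 onset /zr/ (2C), coda /∅/ ok → licit
zur.lpoz — σ1 onset /z/, coda /r/ ok; σ2 onset /lp/ (2C), coda /z/ ok → licit
rtin — σ1 onset /rt/ (2C), coda /n/ ok → licit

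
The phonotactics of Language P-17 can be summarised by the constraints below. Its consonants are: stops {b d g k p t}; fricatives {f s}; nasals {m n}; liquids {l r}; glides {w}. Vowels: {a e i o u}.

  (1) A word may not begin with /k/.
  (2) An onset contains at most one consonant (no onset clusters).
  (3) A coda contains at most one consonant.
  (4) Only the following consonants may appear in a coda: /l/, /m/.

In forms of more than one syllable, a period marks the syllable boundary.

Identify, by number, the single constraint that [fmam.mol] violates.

2

[fmam.mol]: syllable 1 onset /fm/ has 2 consonants (> 1).
This is a violation of constraint 2: "An onset contains at most one consonant (no onset clusters)."
The remaining constraints (1, 3, 4) are satisfied.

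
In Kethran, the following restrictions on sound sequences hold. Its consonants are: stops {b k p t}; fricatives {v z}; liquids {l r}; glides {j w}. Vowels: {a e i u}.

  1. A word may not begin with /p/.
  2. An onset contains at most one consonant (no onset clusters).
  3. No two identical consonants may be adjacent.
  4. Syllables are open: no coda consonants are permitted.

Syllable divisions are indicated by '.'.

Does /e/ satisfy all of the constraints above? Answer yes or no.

yes

/e/ — σ1 onset /∅/, coda /∅/ ok → well-formed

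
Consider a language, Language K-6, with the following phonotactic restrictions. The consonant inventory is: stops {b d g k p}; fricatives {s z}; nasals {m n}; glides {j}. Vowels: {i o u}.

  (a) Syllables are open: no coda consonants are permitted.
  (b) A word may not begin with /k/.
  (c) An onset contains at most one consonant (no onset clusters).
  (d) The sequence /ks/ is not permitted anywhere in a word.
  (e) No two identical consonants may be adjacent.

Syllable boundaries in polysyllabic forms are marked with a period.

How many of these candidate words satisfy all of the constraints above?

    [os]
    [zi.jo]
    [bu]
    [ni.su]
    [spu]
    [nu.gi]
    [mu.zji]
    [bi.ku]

[os] — violates constraint (a): syllable 1 coda /s/ has 1 consonant (> 0) → ill-formed
[zi.jo] — σ1 onset /z/, coda /∅/ ok; σ2 onset /j/, coda /∅/ ok → well-formed
[bu] — σ1 onset /b/, coda /∅/ ok → well-formed
[ni.su] — σ1 onset /n/, coda /∅/ ok; σ2 onset /s/, coda /∅/ ok → well-formed
[spu] — violates constraint (c): syllable 1 onset /sp/ has 2 consonants (> 1) → ill-formed
[nu.gi] — σ1 onset /n/, coda /∅/ ok; σ2 onset /g/, coda /∅/ ok → well-formed
[mu.zji] — violates constraint (c): syllable 2 onset /zj/ has 2 consonants (> 1) → ill-formed
[bi.ku] — σ1 onset /b/, coda /∅/ ok; σ2 onset /k/, coda /∅/ ok → well-formed
Well-formed: [zi.jo], [bu], [ni.su], [nu.gi], [bi.ku] → 5.

5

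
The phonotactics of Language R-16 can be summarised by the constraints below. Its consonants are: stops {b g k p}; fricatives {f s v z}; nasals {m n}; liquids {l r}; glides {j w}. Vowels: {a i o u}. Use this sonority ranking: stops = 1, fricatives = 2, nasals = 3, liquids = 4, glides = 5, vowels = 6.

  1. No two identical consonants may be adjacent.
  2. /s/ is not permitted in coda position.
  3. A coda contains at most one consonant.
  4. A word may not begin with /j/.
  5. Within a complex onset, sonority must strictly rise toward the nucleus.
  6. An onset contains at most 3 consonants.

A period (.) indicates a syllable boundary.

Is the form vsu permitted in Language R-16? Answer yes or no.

no

vsu — violates constraint 5: syllable 1 onset /vs/: /v/ (fricative, 2) → /s/ (fricative, 2) does not rise → not permitted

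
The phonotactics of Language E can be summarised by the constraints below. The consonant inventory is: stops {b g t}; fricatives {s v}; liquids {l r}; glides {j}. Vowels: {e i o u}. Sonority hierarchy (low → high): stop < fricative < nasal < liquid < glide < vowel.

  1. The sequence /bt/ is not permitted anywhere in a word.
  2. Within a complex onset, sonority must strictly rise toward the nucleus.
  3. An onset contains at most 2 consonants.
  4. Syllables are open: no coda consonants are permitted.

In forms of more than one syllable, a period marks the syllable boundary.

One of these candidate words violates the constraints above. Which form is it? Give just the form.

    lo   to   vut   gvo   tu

lo — σ1 onset /l/, coda /∅/ ok → permitted
to — σ1 onset /t/, coda /∅/ ok → permitted
vut — violates constraint 4: syllable 1 coda /t/ has 1 consonant (> 0) → not permitted
gvo — σ1 onset /gv/ (1→2 rises), coda /∅/ ok → permitted
tu — σ1 onset /t/, coda /∅/ ok → permitted

vut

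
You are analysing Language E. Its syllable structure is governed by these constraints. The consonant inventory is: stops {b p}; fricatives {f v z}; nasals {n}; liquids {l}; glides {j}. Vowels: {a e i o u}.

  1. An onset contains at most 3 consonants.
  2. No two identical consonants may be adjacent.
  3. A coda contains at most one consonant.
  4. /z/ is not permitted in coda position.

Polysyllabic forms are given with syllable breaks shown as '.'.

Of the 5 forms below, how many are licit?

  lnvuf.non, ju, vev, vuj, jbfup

lnvuf.non — σ1 onset /lnv/ (3C), coda /f/ ok; σ2 onset /n/, coda /n/ ok → licit
ju — σ1 onset /j/, coda /∅/ ok → licit
vev — σ1 onset /v/, coda /v/ ok → licit
vuj — σ1 onset /v/, coda /j/ ok → licit
jbfup — σ1 onset /jbf/ (3C), coda /p/ ok → licit
Licit: lnvuf.non, ju, vev, vuj, jbfup → 5.

5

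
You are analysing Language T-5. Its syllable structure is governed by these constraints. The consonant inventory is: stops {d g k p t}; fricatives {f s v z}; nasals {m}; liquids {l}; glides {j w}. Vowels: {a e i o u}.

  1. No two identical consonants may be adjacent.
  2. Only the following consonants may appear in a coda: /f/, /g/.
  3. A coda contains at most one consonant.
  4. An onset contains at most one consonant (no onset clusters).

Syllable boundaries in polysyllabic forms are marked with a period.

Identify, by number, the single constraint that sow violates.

sow: syllable 1 coda contains /w/, which is not a licensed coda consonant.
This is a violation of constraint 2: "Only the following consonants may appear in a coda: /f/, /g/."
The remaining constraints (1, 3, 4) are satisfied.

2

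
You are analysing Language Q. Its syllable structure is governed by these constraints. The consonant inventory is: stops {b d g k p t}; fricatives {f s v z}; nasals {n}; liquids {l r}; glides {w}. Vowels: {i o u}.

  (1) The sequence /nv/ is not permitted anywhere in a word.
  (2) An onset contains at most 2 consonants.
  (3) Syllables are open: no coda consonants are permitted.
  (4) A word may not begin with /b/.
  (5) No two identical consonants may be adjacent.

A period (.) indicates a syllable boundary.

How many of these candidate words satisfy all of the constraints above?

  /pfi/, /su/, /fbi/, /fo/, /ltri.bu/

4

/pfi/ — σ1 onset /pf/ (2C), coda /∅/ ok → phonotactically legal
/su/ — σ1 onset /s/, coda /∅/ ok → phonotactically legal
/fbi/ — σ1 onset /fb/ (2C), coda /∅/ ok → phonotactically legal
/fo/ — σ1 onset /f/, coda /∅/ ok → phonotactically legal
/ltri.bu/ — violates constraint 2: syllable 1 onset /ltr/ has 3 consonants (> 2) → phonotactically illegal
Phonotactically legal: /pfi/, /su/, /fbi/, /fo/ → 4.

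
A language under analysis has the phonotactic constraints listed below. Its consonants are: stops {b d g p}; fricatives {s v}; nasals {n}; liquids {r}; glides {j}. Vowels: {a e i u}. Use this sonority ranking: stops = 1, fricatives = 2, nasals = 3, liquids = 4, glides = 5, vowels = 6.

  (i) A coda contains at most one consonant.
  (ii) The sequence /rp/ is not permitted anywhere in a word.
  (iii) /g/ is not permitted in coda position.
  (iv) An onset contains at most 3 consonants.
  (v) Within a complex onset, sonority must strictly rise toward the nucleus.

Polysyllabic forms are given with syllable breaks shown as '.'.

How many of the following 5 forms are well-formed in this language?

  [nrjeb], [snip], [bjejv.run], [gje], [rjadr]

3

[nrjeb] — σ1 onset /nrj/ (3→4→5 rises), coda /b/ ok → well-formed
[snip] — σ1 onset /sn/ (2→3 rises), coda /p/ ok → well-formed
[bjejv.run] — violates constraint (i): syllable 1 coda /jv/ has 2 consonants (> 1) → ill-formed
[gje] — σ1 onset /gj/ (1→5 rises), coda /∅/ ok → well-formed
[rjadr] — violates constraint (i): syllable 1 coda /dr/ has 2 consonants (> 1) → ill-formed
Well-formed: [nrjeb], [snip], [gje] → 3.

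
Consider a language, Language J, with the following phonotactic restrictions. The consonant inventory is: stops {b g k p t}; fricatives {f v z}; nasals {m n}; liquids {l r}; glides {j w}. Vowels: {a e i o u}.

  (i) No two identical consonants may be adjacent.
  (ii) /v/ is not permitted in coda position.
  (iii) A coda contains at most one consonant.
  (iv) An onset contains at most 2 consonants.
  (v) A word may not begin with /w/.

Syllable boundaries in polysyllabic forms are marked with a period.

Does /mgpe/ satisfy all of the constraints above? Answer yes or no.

no

/mgpe/ — violates constraint (iv): syllable 1 onset /mgp/ has 3 consonants (> 2) → phonotactically illegal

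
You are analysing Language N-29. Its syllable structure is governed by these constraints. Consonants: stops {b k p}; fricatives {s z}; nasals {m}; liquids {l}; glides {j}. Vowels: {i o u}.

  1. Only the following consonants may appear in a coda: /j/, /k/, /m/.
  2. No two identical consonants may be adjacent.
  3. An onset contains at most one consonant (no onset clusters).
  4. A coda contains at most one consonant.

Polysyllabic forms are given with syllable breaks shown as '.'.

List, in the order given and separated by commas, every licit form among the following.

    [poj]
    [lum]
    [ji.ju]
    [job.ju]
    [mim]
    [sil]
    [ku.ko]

[poj] — σ1 onset /p/, coda /j/ ok → licit
[lum] — σ1 onset /l/, coda /m/ ok → licit
[ji.ju] — σ1 onset /j/, coda /∅/ ok; σ2 onset /j/, coda /∅/ ok → licit
[job.ju] — violates constraint 1: syllable 1 coda contains /b/, which is not a licensed coda consonant → illicit
[mim] — σ1 onset /m/, coda /m/ ok → licit
[sil] — violates constraint 1: syllable 1 coda contains /l/, which is not a licensed coda consonant → illicit
[ku.ko] — σ1 onset /k/, coda /∅/ ok; σ2 onset /k/, coda /∅/ ok → licit

[poj], [lum], [ji.ju], [mim], [ku.ko]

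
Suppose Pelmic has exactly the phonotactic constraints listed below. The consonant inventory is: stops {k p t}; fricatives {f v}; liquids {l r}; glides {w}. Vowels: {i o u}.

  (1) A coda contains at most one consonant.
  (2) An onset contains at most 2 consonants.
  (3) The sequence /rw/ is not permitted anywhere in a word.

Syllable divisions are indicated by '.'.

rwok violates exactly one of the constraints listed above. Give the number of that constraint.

3

rwok: contains banned sequence /rw/.
This is a violation of constraint 3: "The sequence /rw/ is not permitted anywhere in a word."
The remaining constraints (1, 2) are satisfied.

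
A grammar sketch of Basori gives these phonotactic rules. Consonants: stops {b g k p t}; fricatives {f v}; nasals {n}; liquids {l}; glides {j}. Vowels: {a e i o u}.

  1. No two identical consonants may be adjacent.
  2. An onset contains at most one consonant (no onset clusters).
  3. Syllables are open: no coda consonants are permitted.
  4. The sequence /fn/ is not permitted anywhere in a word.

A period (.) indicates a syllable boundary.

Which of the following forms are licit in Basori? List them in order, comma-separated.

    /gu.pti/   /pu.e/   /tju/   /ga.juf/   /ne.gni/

/gu.pti/ — violates constraint 2: syllable 2 onset /pt/ has 2 consonants (> 1) → illicit
/pu.e/ — σ1 onset /p/, coda /∅/ ok; σ2 onset /∅/, coda /∅/ ok → licit
/tju/ — violates constraint 2: syllable 1 onset /tj/ has 2 consonants (> 1) → illicit
/ga.juf/ — violates constraint 3: syllable 2 coda /f/ has 1 consonant (> 0) → illicit
/ne.gni/ — violates constraint 2: syllable 2 onset /gn/ has 2 consonants (> 1) → illicit

/pu.e/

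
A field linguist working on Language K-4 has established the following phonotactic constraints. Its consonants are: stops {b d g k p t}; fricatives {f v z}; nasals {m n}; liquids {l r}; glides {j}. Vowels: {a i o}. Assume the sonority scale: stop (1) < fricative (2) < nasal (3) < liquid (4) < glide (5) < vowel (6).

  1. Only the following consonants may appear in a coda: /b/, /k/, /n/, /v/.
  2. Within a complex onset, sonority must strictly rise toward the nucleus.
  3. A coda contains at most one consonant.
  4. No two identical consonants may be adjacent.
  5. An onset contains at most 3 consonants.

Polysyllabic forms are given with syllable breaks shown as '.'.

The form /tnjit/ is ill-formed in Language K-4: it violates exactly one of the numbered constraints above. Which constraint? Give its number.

/tnjit/: syllable 1 coda contains /t/, which is not a licensed coda consonant.
This is a violation of constraint 1: "Only the following consonants may appear in a coda: /b/, /k/, /n/, /v/."
The remaining constraints (2, 3, 4, 5) are satisfied.

1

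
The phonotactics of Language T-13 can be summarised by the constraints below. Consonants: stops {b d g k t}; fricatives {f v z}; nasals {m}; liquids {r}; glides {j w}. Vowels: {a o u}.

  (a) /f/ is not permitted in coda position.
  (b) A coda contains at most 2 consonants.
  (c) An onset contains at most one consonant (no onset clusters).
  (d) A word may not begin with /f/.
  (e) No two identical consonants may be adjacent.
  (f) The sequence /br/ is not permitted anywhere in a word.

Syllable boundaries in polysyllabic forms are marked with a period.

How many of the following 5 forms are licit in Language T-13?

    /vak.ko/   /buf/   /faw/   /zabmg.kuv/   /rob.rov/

/vak.ko/ — violates constraint (e): adjacent identical consonants /kk/ → illicit
/buf/ — violates constraint (a): syllable 1 coda contains /f/ → illicit
/faw/ — violates constraint (d): word begins with /f/ → illicit
/zabmg.kuv/ — violates constraint (b): syllable 1 coda /bmg/ has 3 consonants (> 2) → illicit
/rob.rov/ — violates constraint (f): contains banned sequence /br/ → illicit
No form is licit → 0.

0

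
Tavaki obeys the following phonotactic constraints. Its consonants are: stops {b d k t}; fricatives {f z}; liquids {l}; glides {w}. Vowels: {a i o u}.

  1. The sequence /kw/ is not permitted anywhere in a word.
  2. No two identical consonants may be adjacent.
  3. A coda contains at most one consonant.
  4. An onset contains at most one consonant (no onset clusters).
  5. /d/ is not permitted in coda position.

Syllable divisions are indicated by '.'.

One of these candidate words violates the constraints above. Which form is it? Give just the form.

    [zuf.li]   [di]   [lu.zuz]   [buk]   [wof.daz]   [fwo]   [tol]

[fwo]

[zuf.li] — σ1 onset /z/, coda /f/ ok; σ2 onset /l/, coda /∅/ ok → licit
[di] — σ1 onset /d/, coda /∅/ ok → licit
[lu.zuz] — σ1 onset /l/, coda /∅/ ok; σ2 onset /z/, coda /z/ ok → licit
[buk] — σ1 onset /b/, coda /k/ ok → licit
[wof.daz] — σ1 onset /w/, coda /f/ ok; σ2 onset /d/, coda /z/ ok → licit
[fwo] — violates constraint 4: syllable 1 onset /fw/ has 2 consonants (> 1) → illicit
[tol] — σ1 onset /t/, coda /l/ ok → licit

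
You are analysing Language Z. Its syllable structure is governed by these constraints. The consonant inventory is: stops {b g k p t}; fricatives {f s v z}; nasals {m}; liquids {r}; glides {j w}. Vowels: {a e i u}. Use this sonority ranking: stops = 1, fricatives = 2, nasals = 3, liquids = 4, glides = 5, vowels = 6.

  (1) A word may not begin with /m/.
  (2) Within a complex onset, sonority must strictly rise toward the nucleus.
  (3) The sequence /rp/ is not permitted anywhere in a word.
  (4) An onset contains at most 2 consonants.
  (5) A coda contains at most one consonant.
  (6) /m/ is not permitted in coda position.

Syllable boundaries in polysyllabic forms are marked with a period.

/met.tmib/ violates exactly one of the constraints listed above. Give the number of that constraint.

/met.tmib/: word begins with /m/.
This is a violation of constraint 1: "A word may not begin with /m/."
The remaining constraints (2, 3, 4, 5, 6) are satisfied.

1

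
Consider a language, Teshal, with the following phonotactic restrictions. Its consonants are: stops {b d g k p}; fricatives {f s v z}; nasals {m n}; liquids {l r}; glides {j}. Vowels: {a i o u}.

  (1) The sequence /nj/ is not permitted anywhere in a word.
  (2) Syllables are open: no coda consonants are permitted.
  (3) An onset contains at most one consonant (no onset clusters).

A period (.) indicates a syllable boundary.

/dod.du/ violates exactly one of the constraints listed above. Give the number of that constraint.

/dod.du/: syllable 1 coda /d/ has 1 consonant (> 0).
This is a violation of constraint 2: "Syllables are open: no coda consonants are permitted."
The remaining constraints (1, 3) are satisfied.

2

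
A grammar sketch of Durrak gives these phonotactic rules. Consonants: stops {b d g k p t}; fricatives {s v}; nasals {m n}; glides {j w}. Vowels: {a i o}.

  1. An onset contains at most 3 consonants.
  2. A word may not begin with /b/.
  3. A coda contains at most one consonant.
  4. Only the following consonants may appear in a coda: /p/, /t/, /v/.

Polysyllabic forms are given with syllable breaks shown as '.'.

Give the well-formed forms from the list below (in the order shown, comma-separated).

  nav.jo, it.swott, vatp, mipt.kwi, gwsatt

nav.jo

nav.jo — σ1 onset /n/, coda /v/ ok; σ2 onset /j/, coda /∅/ ok → well-formed
it.swott — violates constraint 3: syllable 2 coda /tt/ has 2 consonants (> 1) → ill-formed
vatp — violates constraint 3: syllable 1 coda /tp/ has 2 consonants (> 1) → ill-formed
mipt.kwi — violates constraint 3: syllable 1 coda /pt/ has 2 consonants (> 1) → ill-formed
gwsatt — violates constraint 3: syllable 1 coda /tt/ has 2 consonants (> 1) → ill-formed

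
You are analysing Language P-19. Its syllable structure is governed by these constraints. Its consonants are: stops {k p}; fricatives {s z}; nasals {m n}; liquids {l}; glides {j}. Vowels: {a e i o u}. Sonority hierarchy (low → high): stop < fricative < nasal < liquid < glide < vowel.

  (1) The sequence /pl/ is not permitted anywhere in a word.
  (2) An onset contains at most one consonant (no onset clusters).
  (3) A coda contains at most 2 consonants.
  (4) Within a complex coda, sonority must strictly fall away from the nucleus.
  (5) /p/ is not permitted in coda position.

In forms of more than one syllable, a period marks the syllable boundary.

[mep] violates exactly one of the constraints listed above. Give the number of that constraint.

5

[mep]: syllable 1 coda contains /p/.
This is a violation of constraint 5: "/p/ is not permitted in coda position."
The remaining constraints (1, 2, 3, 4) are satisfied.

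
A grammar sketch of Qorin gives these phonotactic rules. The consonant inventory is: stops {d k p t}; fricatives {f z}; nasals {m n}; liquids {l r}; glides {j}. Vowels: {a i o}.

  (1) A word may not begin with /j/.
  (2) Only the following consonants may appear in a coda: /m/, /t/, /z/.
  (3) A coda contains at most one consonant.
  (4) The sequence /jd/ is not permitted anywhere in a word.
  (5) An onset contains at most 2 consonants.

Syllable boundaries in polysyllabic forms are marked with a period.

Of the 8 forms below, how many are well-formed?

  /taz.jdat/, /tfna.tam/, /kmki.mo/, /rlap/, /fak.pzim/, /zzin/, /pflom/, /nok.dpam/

0

/taz.jdat/ — violates constraint 4: contains banned sequence /jd/ → ill-formed
/tfna.tam/ — violates constraint 5: syllable 1 onset /tfn/ has 3 consonants (> 2) → ill-formed
/kmki.mo/ — violates constraint 5: syllable 1 onset /kmk/ has 3 consonants (> 2) → ill-formed
/rlap/ — violates constraint 2: syllable 1 coda contains /p/, which is not a licensed coda consonant → ill-formed
/fak.pzim/ — violates constraint 2: syllable 1 coda contains /k/, which is not a licensed coda consonant → ill-formed
/zzin/ — violates constraint 2: syllable 1 coda contains /n/, which is not a licensed coda consonant → ill-formed
/pflom/ — violates constraint 5: syllable 1 onset /pfl/ has 3 consonants (> 2) → ill-formed
/nok.dpam/ — violates constraint 2: syllable 1 coda contains /k/, which is not a licensed coda consonant → ill-formed
No form is well-formed → 0.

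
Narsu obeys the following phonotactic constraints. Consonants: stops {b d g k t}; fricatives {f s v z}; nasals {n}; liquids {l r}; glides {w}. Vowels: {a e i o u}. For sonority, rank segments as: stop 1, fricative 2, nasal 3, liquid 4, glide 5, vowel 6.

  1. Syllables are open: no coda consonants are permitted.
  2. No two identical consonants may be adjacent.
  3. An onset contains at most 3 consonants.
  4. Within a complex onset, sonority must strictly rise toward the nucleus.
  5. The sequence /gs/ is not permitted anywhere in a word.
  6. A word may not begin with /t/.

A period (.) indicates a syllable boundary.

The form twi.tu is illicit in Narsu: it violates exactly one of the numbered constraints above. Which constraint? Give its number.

twi.tu: word begins with /t/.
This is a violation of constraint 6: "A word may not begin with /t/."
The remaining constraints (1, 2, 3, 4, 5) are satisfied.

6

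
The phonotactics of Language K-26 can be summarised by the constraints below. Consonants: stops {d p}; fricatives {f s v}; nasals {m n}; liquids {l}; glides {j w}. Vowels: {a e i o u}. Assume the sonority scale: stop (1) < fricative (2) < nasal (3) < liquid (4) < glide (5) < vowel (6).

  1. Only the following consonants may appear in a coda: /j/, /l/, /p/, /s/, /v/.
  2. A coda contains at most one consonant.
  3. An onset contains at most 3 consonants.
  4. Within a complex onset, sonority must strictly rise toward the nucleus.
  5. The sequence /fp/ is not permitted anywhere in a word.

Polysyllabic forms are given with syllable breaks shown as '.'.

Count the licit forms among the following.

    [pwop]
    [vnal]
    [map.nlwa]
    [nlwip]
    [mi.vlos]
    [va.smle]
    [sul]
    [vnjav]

8

[pwop] — σ1 onset /pw/ (1→5 rises), coda /p/ ok → licit
[vnal] — σ1 onset /vn/ (2→3 rises), coda /l/ ok → licit
[map.nlwa] — σ1 onset /m/, coda /p/ ok; σ2 onset /nlw/ (3→4→5 rises), coda /∅/ ok → licit
[nlwip] — σ1 onset /nlw/ (3→4→5 rises), coda /p/ ok → licit
[mi.vlos] — σ1 onset /m/, coda /∅/ ok; σ2 onset /vl/ (2→4 rises), coda /s/ ok → licit
[va.smle] — σ1 onset /v/, coda /∅/ ok; σ2 onset /sml/ (2→3→4 rises), coda /∅/ ok → licit
[sul] — σ1 onset /s/, coda /l/ ok → licit
[vnjav] — σ1 onset /vnj/ (2→3→5 rises), coda /v/ ok → licit
Licit: [pwop], [vnal], [map.nlwa], [nlwip], [mi.vlos], [va.smle], [sul], [vnjav] → 8.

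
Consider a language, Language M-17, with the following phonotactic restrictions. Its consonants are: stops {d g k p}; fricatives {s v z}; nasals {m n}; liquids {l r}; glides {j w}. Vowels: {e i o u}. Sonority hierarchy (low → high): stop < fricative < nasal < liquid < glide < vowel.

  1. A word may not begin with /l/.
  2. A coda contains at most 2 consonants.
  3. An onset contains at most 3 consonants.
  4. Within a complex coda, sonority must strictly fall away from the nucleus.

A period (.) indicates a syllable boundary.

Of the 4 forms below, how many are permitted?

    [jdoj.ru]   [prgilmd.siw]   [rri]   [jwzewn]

[jdoj.ru] — σ1 onset /jd/ (2C), coda /j/ ok; σ2 onset /r/, coda /∅/ ok → permitted
[prgilmd.siw] — violates constraint 2: syllable 1 coda /lmd/ has 3 consonants (> 2) → not permitted
[rri] — σ1 onset /rr/ (2C), coda /∅/ ok → permitted
[jwzewn] — σ1 onset /jwz/ (3C), coda /wn/ (5→3 falls) ok → permitted
Permitted: [jdoj.ru], [rri], [jwzewn] → 3.

3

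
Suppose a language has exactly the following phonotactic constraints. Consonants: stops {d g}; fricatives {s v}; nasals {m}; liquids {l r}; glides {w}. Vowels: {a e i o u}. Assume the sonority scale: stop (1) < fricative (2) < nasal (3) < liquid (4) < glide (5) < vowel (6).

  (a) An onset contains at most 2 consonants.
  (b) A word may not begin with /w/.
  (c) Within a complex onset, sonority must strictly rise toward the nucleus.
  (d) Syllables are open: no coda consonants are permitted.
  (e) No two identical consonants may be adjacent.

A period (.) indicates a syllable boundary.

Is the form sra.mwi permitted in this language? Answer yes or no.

sra.mwi — σ1 onset /sr/ (2→4 rises), coda /∅/ ok; σ2 onset /mw/ (3→5 rises), coda /∅/ ok → permitted

yes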